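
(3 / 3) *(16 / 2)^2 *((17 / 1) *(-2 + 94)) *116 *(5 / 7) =58055680 / 7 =8293668.57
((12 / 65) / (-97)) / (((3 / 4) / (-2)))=32 / 6305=0.01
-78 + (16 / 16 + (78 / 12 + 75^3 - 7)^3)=600675354494718133 / 8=75084419311839766.62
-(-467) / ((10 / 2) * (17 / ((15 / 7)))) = 1401 / 119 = 11.77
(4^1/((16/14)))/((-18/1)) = -7/36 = -0.19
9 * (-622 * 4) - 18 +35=-22375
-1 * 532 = -532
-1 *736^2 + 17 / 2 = -1083375 / 2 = -541687.50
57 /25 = 2.28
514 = 514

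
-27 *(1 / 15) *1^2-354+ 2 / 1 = -353.80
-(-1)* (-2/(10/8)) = -8/5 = -1.60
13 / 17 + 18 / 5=371 / 85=4.36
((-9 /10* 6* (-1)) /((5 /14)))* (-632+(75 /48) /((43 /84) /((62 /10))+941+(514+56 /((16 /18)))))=-1888750267929 /197654350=-9555.82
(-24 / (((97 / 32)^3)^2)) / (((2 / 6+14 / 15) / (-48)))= 18554258718720 / 15826468093651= 1.17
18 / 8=9 / 4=2.25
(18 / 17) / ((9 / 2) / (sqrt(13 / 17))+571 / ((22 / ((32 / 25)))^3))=-45527099904000000 / 10119791285314354921+140133243164062500* sqrt(221) / 10119791285314354921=0.20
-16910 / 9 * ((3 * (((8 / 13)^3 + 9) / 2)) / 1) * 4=-686038700 / 6591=-104087.19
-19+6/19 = -355/19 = -18.68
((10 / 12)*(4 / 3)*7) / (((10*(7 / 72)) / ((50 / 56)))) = 50 / 7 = 7.14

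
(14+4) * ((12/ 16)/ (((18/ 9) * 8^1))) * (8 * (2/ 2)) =6.75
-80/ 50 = -8/ 5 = -1.60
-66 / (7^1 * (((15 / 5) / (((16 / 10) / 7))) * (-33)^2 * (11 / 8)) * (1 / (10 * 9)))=-256 / 5929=-0.04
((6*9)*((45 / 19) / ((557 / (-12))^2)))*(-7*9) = -22044960 / 5894731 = -3.74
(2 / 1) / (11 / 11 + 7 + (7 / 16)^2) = 512 / 2097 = 0.24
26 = 26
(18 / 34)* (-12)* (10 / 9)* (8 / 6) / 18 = -80 / 153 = -0.52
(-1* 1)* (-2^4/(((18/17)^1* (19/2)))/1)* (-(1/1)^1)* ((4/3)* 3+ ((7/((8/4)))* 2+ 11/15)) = -47872/2565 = -18.66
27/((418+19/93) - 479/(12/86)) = -0.01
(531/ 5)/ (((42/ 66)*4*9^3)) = 649/ 11340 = 0.06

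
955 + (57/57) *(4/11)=10509/11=955.36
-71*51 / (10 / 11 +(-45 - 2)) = 78.56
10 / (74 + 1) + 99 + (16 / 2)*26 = 4607 / 15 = 307.13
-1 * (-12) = 12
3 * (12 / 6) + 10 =16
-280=-280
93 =93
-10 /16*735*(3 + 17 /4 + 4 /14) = -110775 /32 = -3461.72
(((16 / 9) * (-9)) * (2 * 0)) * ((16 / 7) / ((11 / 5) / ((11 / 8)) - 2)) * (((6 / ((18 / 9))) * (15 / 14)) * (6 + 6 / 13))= 0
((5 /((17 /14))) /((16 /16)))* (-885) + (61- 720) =-73153 /17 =-4303.12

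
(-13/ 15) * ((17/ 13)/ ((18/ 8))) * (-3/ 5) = 68/ 225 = 0.30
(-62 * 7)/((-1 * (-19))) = -434/19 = -22.84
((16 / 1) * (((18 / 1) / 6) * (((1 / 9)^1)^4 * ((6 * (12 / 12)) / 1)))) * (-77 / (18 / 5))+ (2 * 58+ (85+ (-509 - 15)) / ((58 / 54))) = -293.66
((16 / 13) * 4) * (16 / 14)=5.63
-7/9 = -0.78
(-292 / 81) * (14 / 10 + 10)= -5548 / 135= -41.10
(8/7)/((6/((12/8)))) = 2/7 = 0.29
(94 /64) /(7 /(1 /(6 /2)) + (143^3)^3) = 47 /800155353944841528448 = 0.00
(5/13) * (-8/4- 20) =-110/13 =-8.46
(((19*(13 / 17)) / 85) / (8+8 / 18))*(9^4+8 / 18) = 132.82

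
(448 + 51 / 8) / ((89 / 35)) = 127225 / 712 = 178.69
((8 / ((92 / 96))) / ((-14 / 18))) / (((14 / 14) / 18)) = -31104 / 161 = -193.19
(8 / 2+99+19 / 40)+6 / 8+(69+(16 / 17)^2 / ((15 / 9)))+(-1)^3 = 172.76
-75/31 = -2.42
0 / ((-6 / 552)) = 0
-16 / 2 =-8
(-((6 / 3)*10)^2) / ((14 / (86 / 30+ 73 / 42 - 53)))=203260 / 147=1382.72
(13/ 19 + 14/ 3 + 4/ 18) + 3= 1466/ 171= 8.57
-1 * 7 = -7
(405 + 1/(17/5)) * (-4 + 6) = 13780/17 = 810.59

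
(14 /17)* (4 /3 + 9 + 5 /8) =1841 /204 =9.02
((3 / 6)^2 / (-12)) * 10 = -5 / 24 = -0.21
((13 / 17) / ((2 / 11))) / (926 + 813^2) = 11 / 1731110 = 0.00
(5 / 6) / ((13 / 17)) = 85 / 78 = 1.09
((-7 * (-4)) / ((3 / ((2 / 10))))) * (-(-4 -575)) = 5404 / 5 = 1080.80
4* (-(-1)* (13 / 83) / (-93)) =-52 / 7719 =-0.01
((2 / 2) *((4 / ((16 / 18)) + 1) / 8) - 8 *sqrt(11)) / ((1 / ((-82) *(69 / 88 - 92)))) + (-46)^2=464531 / 64 - 658214 *sqrt(11) / 11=-191200.69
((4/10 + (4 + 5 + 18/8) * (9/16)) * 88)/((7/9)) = 213147/280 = 761.24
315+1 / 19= 5986 / 19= 315.05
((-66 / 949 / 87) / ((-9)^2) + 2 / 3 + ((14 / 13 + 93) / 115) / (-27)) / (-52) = -163135607 / 13330621980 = -0.01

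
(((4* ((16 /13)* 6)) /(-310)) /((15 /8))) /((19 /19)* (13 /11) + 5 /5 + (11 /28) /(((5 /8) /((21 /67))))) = -0.02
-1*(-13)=13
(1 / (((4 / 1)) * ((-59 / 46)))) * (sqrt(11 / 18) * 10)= -115 * sqrt(22) / 354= -1.52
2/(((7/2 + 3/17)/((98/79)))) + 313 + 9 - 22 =2969164/9875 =300.67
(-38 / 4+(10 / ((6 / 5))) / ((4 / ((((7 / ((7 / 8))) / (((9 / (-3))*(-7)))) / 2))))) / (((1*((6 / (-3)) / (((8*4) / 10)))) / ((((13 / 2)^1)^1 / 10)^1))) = 14911 / 1575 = 9.47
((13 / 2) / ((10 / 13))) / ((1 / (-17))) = -2873 / 20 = -143.65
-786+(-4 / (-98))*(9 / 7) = -269580 / 343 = -785.95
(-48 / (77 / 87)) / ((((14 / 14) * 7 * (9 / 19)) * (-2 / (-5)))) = -40.89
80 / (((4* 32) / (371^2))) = 688205 / 8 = 86025.62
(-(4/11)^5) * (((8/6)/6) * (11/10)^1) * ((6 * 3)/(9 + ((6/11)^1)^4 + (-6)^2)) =-2048/3300705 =-0.00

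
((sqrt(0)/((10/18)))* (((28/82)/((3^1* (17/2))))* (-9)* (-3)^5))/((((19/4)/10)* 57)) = 0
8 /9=0.89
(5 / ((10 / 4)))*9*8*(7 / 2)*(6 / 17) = 3024 / 17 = 177.88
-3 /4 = -0.75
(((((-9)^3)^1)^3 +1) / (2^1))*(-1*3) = 581130732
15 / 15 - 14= -13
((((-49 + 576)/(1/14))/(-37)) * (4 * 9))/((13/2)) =-1104.40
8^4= 4096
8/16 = 1/2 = 0.50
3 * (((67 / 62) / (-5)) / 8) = -201 / 2480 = -0.08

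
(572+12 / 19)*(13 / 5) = 1488.84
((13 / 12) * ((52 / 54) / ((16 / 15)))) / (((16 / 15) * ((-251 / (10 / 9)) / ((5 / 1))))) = -105625 / 5204736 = -0.02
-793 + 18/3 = -787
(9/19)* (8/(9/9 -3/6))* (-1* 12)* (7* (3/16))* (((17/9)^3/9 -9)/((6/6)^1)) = 1515808/1539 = 984.93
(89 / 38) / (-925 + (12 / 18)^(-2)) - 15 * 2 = -2104048 / 70129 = -30.00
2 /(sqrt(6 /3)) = 1.41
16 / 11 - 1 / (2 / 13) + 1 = -89 / 22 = -4.05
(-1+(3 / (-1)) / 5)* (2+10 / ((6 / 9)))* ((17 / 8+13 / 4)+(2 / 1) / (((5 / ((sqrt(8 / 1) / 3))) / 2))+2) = -221.12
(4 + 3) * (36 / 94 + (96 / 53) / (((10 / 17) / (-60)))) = -1290.60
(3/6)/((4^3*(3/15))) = 5/128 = 0.04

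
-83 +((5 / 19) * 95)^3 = 15542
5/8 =0.62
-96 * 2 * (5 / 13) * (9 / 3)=-2880 / 13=-221.54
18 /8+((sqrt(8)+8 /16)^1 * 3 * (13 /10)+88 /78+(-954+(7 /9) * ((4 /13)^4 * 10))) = -1219186081 /1285245+39 * sqrt(2) /5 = -937.57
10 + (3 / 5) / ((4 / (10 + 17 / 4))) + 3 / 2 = 1091 / 80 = 13.64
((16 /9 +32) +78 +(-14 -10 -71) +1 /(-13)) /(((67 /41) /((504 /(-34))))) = -2243192 /14807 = -151.50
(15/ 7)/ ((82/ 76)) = 570/ 287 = 1.99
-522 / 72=-29 / 4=-7.25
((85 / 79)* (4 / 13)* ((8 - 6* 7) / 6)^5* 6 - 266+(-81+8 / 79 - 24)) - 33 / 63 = -6974802010 / 582309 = -11977.84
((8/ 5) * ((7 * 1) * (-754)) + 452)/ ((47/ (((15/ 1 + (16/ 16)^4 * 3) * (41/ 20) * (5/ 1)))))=-7373358/ 235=-31375.99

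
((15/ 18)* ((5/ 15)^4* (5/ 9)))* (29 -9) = 250/ 2187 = 0.11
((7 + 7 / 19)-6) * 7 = 182 / 19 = 9.58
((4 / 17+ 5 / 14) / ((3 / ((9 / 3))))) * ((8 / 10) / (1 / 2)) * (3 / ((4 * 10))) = 423 / 5950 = 0.07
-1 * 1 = -1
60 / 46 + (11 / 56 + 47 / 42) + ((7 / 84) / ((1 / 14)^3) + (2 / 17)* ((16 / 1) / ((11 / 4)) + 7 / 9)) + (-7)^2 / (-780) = 32688929177 / 140900760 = 232.00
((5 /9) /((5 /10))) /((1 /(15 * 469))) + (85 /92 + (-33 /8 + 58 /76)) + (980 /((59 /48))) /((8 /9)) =8711.18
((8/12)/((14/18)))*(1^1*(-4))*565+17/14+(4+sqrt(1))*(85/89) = -2406217/1246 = -1931.15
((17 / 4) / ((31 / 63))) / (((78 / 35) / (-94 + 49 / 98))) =-2336565 / 6448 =-362.37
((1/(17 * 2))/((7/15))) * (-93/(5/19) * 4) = -10602/119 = -89.09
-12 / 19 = -0.63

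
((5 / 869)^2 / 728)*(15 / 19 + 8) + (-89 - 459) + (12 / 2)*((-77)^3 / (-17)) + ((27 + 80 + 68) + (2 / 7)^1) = 4077971369184209 / 25367368312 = 160756.58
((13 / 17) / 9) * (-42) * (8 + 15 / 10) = -1729 / 51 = -33.90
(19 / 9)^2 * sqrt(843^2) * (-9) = -101441 / 3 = -33813.67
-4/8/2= -1/4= -0.25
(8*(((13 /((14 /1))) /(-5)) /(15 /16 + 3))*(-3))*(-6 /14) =-832 /1715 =-0.49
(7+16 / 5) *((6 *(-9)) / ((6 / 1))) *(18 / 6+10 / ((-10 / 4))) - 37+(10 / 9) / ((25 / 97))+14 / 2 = 595 / 9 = 66.11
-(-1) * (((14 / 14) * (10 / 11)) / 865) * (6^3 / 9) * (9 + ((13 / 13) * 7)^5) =807168 / 1903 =424.16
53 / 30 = 1.77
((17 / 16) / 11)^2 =289 / 30976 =0.01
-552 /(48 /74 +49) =-20424 /1837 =-11.12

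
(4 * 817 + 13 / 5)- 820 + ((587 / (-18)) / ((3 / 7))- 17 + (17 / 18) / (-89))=2357.50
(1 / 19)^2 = 0.00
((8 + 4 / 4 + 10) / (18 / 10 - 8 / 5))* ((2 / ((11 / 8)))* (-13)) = -19760 / 11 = -1796.36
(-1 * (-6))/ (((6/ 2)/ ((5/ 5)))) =2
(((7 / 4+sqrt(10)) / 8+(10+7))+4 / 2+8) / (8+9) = sqrt(10) / 136+871 / 544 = 1.62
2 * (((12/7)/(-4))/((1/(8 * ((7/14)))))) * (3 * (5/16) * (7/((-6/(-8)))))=-30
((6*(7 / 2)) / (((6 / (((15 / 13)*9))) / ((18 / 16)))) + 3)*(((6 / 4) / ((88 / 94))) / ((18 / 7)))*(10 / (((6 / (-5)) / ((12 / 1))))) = -25028675 / 9152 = -2734.78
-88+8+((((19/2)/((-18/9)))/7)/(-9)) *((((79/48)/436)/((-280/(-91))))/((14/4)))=-59067167687/738339840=-80.00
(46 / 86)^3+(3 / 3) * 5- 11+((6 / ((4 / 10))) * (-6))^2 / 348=40185850 / 2305703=17.43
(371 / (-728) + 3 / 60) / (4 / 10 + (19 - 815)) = 239 / 413712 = 0.00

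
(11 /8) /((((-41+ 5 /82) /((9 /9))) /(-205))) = 92455 /13428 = 6.89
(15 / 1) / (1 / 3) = 45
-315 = -315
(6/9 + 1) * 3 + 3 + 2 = 10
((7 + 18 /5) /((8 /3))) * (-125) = -3975 /8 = -496.88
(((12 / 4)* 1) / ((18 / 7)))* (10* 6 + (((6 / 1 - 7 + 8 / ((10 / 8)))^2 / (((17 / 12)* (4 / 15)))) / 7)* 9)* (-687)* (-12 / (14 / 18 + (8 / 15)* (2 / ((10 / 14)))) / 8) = 2929165335 / 34748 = 84297.38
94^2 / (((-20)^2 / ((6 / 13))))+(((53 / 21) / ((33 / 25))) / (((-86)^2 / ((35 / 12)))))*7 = 29128967323 / 2855595600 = 10.20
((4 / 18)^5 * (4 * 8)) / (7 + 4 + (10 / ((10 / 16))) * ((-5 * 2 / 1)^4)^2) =1024 / 94478400649539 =0.00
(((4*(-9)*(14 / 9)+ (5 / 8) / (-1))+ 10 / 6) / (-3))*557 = 734683 / 72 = 10203.93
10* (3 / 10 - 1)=-7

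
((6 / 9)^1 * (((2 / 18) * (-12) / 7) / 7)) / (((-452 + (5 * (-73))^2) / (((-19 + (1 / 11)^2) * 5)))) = 30640 / 2361633351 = 0.00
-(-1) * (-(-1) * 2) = 2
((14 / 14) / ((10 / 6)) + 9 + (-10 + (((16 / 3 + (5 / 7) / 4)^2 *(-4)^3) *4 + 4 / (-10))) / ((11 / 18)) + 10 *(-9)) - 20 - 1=-3147107 / 245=-12845.33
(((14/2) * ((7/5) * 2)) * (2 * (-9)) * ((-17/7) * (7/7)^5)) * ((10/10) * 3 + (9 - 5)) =29988/5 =5997.60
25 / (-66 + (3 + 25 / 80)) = -400 / 1003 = -0.40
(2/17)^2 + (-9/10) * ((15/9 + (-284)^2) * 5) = -209790583/578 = -362959.49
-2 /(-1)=2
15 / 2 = 7.50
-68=-68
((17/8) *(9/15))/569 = 51/22760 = 0.00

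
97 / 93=1.04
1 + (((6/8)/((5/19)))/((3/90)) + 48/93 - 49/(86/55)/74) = 17083345/197284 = 86.59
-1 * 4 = -4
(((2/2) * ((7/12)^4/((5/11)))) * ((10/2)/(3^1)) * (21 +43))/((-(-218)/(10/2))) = 132055/211896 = 0.62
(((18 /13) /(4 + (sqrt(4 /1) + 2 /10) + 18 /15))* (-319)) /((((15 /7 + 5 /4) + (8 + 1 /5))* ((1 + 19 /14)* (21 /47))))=-3816400 /780663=-4.89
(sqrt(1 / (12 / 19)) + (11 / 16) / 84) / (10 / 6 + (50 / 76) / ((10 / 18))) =209 / 72800 + 19 * sqrt(57) / 325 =0.44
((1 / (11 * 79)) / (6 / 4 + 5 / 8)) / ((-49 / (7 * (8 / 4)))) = -16 / 103411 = -0.00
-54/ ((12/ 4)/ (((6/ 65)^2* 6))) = -3888/ 4225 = -0.92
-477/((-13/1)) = 477/13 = 36.69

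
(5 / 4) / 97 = 5 / 388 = 0.01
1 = 1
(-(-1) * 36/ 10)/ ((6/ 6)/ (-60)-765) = -216/ 45901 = -0.00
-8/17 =-0.47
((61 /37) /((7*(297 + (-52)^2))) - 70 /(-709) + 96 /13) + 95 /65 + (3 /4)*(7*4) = 214525600755 /7163996203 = 29.94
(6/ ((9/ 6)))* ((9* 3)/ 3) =36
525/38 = 13.82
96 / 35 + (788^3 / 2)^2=2094909942599183456 / 35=59854569788548098.74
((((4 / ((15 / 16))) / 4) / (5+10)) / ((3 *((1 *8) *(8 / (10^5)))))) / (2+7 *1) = 1000 / 243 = 4.12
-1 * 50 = -50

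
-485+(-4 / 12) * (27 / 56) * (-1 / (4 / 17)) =-484.32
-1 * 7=-7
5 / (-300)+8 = 479 / 60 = 7.98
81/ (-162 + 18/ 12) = -54/ 107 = -0.50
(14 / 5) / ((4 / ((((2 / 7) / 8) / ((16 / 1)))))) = 1 / 640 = 0.00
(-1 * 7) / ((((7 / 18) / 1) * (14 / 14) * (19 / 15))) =-270 / 19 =-14.21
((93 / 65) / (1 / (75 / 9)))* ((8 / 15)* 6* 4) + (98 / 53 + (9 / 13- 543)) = -267224 / 689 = -387.84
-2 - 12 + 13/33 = -449/33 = -13.61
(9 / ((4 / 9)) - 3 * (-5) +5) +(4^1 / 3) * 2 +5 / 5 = 527 / 12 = 43.92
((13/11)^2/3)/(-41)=-169/14883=-0.01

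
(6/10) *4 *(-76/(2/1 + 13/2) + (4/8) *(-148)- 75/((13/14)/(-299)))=981936/17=57760.94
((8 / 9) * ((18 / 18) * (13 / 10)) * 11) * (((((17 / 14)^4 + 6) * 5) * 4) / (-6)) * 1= -44904431 / 129654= -346.34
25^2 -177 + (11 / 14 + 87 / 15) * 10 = 3597 / 7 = 513.86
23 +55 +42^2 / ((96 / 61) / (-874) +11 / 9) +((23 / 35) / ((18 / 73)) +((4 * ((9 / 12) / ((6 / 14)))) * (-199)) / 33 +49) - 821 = 288880689473 / 405813870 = 711.86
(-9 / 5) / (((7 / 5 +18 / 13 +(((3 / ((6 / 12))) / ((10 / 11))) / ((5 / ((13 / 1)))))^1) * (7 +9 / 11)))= -6435 / 557452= -0.01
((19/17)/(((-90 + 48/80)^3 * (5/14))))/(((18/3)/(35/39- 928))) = 120222025/177646785147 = 0.00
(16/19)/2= 8/19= 0.42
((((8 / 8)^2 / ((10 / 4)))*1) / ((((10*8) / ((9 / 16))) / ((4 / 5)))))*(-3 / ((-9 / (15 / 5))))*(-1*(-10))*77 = 693 / 400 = 1.73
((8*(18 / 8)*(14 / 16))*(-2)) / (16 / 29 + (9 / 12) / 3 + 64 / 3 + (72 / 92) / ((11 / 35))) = -2773386 / 2168099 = -1.28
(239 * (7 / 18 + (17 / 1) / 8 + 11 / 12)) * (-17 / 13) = -77197 / 72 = -1072.18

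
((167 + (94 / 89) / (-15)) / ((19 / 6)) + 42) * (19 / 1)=800812 / 445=1799.58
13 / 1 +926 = 939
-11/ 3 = -3.67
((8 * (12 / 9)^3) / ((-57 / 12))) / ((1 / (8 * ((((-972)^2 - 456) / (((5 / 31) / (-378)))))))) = 6714791559168 / 95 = 70682016412.29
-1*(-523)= 523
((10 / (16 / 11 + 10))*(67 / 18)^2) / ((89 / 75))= 6172375 / 605556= 10.19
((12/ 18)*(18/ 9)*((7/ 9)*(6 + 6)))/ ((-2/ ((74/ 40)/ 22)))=-259/ 495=-0.52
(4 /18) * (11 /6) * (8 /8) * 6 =2.44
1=1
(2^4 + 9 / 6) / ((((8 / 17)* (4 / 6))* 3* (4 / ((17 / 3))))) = 10115 / 384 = 26.34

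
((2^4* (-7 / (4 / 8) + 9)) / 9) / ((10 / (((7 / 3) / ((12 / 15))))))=-70 / 27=-2.59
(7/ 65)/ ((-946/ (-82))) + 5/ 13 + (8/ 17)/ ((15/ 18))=501056/ 522665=0.96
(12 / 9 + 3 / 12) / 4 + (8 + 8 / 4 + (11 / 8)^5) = 1505105 / 98304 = 15.31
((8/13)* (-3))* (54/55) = -1296/715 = -1.81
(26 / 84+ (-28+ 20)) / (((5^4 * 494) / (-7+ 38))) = -527 / 682500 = -0.00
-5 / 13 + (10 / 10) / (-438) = -2203 / 5694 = -0.39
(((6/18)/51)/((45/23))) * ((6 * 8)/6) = 0.03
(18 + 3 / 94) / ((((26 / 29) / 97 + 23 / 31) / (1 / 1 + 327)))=1616045996 / 205249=7873.59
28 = 28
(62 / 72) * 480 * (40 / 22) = 24800 / 33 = 751.52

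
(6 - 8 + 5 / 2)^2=1 / 4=0.25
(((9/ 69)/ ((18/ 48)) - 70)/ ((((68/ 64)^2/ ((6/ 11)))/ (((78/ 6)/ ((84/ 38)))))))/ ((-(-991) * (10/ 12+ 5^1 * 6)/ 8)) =-4862287872/ 93834336365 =-0.05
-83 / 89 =-0.93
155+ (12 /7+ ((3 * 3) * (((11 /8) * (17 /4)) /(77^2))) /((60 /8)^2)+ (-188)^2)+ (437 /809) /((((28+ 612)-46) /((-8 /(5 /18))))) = 9288066368099 /261630600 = 35500.69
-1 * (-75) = 75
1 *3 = 3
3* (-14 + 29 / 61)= -2475 / 61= -40.57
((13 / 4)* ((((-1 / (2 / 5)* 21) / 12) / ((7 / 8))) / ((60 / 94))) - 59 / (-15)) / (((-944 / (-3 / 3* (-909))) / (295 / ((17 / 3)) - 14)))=506373903 / 641920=788.84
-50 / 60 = -5 / 6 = -0.83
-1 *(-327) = 327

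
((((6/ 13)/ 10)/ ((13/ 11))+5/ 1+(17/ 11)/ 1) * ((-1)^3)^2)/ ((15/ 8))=163208/ 46475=3.51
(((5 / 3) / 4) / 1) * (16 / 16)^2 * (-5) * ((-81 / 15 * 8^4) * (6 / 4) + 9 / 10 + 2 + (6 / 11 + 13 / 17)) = 310171195 / 4488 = 69111.23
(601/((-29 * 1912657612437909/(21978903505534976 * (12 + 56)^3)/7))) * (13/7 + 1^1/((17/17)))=-16907930888737946337280/11289857675697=-1497621261.00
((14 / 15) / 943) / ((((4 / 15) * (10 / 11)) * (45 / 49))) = 3773 / 848700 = 0.00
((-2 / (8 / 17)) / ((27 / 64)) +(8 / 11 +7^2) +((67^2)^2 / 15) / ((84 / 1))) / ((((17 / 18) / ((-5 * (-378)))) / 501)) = 176815335321 / 11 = 16074121392.82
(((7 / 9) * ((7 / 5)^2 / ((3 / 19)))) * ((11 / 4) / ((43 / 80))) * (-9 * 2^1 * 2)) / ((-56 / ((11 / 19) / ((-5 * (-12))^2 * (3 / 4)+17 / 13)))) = 154154 / 22650465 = 0.01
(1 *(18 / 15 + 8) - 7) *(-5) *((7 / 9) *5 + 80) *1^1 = -922.78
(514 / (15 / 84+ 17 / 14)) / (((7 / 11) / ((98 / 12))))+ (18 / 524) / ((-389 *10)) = 564719483507 / 119244060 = 4735.83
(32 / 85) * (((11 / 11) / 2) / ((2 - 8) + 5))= -16 / 85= -0.19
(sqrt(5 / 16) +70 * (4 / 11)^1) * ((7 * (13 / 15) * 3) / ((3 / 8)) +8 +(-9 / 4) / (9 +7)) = 54137 * sqrt(5) / 3840 +378959 / 264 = 1466.98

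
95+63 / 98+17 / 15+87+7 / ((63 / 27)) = 39223 / 210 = 186.78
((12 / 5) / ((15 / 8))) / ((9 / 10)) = 1.42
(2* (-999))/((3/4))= -2664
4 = 4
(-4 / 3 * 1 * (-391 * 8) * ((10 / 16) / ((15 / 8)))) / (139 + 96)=12512 / 2115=5.92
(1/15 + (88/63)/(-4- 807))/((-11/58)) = -962278/2810115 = -0.34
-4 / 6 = -2 / 3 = -0.67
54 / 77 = 0.70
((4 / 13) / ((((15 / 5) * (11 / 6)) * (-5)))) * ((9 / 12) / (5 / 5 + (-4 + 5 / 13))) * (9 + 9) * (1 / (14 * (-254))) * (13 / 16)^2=-4563 / 425582080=-0.00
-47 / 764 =-0.06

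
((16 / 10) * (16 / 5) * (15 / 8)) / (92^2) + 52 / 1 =137543 / 2645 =52.00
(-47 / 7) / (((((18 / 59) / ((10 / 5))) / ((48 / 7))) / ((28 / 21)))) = -177472 / 441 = -402.43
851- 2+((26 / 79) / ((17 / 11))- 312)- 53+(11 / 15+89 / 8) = 79946849 / 161160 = 496.07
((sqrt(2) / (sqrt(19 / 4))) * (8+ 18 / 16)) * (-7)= -511 * sqrt(38) / 76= -41.45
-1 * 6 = -6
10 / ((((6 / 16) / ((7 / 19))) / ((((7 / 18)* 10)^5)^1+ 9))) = 29709856960 / 3365793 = 8827.00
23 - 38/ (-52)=23.73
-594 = -594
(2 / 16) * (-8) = -1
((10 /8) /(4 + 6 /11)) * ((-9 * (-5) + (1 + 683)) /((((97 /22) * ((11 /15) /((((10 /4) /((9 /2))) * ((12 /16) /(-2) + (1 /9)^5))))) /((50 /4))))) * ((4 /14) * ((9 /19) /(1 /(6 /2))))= -243566125 /3715488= -65.55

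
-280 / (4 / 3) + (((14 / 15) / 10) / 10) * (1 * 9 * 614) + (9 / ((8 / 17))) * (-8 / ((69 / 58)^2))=-17624287 / 66125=-266.53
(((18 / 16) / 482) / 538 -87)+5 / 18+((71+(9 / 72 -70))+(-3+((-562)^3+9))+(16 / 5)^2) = -82853514549151763 / 466768800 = -177504397.36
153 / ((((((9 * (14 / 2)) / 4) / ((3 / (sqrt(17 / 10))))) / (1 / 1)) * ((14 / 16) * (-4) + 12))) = 24 * sqrt(170) / 119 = 2.63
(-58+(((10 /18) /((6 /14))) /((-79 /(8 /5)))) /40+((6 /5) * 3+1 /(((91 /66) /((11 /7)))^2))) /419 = -229799010187 /1813233555315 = -0.13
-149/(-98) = 149/98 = 1.52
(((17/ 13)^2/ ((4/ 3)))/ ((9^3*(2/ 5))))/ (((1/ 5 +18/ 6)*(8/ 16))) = 7225/ 2628288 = 0.00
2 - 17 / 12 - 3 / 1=-29 / 12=-2.42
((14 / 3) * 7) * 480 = 15680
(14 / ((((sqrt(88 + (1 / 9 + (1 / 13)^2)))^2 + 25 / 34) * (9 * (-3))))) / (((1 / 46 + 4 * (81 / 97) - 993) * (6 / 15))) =179470564 / 12174023004231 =0.00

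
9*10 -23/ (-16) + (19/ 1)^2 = 7239/ 16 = 452.44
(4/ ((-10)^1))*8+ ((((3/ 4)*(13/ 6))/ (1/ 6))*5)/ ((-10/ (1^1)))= -8.08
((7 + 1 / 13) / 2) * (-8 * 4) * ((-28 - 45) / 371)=107456 / 4823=22.28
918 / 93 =306 / 31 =9.87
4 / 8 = 1 / 2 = 0.50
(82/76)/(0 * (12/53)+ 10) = 41/380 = 0.11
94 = 94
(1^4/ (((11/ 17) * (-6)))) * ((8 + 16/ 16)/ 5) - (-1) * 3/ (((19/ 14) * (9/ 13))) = 17113/ 6270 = 2.73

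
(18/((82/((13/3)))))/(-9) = -13/123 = -0.11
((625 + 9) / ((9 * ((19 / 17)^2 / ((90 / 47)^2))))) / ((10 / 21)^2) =727223994 / 797449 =911.94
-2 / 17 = -0.12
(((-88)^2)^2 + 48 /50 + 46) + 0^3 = 1499239574 /25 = 59969582.96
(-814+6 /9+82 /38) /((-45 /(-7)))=-323659 /2565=-126.18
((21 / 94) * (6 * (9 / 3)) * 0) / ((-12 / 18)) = 0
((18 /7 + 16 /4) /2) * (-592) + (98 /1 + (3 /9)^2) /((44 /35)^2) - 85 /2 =-1925.56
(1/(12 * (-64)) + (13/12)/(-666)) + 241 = 61633555/255744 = 241.00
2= 2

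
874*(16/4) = 3496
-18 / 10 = -9 / 5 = -1.80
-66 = -66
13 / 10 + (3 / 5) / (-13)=163 / 130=1.25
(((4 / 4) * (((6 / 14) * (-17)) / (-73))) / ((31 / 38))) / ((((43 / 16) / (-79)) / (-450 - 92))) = 1327700544 / 681163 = 1949.17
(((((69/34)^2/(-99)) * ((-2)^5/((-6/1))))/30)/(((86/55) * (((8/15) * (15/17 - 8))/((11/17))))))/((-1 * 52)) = -2645/170597856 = -0.00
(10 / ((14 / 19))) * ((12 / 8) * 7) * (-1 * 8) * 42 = -47880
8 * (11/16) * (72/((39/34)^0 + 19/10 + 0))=3960/29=136.55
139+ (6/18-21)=355/3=118.33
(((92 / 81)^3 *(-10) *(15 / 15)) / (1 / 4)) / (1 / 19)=-591802880 / 531441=-1113.58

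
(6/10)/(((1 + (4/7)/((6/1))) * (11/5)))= 63/253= 0.25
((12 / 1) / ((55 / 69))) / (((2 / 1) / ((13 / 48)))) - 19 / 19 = 457 / 440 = 1.04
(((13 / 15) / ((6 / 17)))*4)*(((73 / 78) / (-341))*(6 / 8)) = -1241 / 61380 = -0.02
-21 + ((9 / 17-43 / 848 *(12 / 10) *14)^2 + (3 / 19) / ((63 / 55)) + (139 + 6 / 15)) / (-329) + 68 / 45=-2546499290475877 / 127879114885200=-19.91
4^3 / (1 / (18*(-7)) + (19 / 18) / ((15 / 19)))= 7560 / 157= 48.15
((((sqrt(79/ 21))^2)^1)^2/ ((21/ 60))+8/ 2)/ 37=137168/ 114219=1.20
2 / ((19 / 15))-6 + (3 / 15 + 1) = -306 / 95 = -3.22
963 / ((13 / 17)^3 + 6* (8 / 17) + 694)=1577073 / 1141897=1.38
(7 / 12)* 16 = 28 / 3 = 9.33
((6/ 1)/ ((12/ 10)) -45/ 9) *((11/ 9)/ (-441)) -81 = -81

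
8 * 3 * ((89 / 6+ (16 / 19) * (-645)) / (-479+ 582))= -240916 / 1957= -123.10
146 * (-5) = -730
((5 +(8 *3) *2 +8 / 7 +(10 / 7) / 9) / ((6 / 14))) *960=121635.56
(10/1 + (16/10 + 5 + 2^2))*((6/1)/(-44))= -309/110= -2.81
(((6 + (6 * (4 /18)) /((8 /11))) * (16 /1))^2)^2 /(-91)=-19987173376 /7371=-2711595.90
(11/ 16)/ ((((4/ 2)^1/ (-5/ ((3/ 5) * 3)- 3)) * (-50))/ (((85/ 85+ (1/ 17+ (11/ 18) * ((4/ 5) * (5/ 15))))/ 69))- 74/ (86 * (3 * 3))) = 38794041/ 55149651604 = 0.00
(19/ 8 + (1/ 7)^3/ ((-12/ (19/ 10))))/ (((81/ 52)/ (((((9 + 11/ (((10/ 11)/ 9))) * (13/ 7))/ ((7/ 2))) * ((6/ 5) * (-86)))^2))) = 163521688136843712/ 2573571875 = 63538807.57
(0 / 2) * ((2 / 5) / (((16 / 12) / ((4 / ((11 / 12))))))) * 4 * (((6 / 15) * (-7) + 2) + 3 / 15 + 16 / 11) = 0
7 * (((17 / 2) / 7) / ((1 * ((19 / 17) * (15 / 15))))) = 289 / 38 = 7.61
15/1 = 15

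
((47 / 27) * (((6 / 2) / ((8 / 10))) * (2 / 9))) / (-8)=-235 / 1296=-0.18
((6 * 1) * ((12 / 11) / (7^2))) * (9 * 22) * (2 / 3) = 864 / 49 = 17.63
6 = 6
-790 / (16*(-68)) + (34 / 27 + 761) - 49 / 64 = 22390967 / 29376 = 762.22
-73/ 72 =-1.01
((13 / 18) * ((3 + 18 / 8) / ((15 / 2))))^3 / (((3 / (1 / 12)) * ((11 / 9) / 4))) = 753571 / 64152000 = 0.01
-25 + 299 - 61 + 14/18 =1924/9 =213.78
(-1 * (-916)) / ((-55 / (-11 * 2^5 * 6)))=175872 / 5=35174.40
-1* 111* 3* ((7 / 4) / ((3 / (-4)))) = 777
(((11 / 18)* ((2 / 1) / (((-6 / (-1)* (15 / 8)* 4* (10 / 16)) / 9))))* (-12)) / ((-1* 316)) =88 / 5925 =0.01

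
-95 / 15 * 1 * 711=-4503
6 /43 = 0.14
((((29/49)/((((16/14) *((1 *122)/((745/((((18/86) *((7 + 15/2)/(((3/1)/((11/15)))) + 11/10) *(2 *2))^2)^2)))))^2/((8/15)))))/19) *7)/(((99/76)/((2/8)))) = 102883625147837928912109375/8437549179011872008858400456704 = 0.00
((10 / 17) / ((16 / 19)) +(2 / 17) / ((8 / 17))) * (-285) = -36765 / 136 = -270.33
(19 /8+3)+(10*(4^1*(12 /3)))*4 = 5163 /8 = 645.38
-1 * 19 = -19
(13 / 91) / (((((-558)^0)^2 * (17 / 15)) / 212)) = 3180 / 119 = 26.72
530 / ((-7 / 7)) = -530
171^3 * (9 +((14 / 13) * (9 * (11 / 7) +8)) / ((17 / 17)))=2135090097 / 13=164237699.77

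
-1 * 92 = -92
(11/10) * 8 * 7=308/5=61.60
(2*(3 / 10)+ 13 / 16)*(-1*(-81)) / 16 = 9153 / 1280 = 7.15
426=426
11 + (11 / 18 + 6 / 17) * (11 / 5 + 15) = 4220 / 153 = 27.58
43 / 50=0.86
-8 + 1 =-7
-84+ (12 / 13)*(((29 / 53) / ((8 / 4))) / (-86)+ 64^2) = 8425281 / 2279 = 3696.92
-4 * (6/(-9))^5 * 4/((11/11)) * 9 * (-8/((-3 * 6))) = 2048/243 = 8.43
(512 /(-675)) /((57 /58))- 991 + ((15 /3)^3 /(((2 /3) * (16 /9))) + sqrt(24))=-1091216347 /1231200 + 2 * sqrt(6)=-881.40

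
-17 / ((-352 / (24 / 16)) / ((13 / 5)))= 663 / 3520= 0.19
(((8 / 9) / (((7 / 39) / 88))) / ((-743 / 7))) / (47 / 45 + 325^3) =-17160 / 143470111787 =-0.00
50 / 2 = 25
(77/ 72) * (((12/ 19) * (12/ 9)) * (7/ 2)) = 3.15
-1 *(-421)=421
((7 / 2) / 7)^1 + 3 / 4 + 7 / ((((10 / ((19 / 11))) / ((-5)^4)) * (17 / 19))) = 632685 / 748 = 845.84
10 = 10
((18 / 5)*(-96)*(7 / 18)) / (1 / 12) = -8064 / 5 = -1612.80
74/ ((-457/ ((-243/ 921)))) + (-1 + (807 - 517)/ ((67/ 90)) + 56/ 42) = 389.93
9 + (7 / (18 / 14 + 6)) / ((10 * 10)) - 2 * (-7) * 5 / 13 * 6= 2739337 / 66300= 41.32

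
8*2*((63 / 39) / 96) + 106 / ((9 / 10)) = 27623 / 234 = 118.05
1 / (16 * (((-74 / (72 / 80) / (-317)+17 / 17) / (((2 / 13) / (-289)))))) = -2853 / 107991208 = -0.00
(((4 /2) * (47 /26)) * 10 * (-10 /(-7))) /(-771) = -4700 /70161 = -0.07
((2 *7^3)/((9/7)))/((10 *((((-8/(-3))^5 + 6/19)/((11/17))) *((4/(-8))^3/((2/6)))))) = -2580732/3788875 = -0.68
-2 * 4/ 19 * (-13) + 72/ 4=446/ 19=23.47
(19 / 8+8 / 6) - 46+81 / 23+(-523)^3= -78966749585 / 552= -143055705.77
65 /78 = 5 /6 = 0.83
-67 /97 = -0.69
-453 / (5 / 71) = -32163 / 5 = -6432.60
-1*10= -10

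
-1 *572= -572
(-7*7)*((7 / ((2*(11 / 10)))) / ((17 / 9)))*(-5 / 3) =25725 / 187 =137.57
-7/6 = -1.17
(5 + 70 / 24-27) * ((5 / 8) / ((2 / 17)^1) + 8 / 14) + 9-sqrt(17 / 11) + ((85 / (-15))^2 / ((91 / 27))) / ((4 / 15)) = -1180355 / 17472-sqrt(187) / 11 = -68.80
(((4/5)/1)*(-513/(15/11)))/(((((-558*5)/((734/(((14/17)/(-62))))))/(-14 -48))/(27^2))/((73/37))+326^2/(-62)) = 17209305371016/98016247910675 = 0.18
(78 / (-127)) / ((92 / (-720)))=14040 / 2921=4.81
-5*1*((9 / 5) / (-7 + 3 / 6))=18 / 13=1.38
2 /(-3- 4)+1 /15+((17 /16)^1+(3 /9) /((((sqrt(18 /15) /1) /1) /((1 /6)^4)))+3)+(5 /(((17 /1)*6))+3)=sqrt(30) /23328+196849 /28560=6.89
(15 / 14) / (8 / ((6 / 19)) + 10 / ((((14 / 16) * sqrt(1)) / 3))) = 0.02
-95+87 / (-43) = -97.02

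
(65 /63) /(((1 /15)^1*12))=325 /252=1.29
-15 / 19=-0.79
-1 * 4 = -4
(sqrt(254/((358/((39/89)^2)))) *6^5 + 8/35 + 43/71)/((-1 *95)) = -303264 *sqrt(22733)/1513445 - 2073/236075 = -30.22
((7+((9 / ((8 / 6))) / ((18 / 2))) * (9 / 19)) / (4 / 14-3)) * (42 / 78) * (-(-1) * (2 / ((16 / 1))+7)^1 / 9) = -2107 / 1824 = -1.16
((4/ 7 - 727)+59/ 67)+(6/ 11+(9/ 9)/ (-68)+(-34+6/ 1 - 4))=-265570727/ 350812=-757.02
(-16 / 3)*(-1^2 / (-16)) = -0.33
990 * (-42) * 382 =-15883560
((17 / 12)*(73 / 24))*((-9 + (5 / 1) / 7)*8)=-35989 / 126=-285.63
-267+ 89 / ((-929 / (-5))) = -247598 / 929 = -266.52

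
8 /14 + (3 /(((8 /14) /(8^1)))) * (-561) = -164930 /7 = -23561.43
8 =8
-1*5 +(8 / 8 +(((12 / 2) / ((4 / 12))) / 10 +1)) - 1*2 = -16 / 5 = -3.20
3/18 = 1/6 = 0.17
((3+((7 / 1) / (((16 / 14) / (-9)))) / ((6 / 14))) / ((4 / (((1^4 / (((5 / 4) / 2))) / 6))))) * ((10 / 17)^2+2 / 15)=-69613 / 17340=-4.01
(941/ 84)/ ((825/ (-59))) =-55519/ 69300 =-0.80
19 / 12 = 1.58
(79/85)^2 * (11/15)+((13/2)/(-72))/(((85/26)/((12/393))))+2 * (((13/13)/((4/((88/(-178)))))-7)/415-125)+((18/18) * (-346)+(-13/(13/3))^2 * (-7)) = -414295970746943/629244974250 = -658.40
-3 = -3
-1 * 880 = -880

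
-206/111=-1.86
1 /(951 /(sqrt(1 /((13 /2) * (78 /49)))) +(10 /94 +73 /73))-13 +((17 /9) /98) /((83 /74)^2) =-3073599630337012057 /236709710447619591 +14705313 * sqrt(3) /77915040359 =-12.98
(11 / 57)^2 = 121 / 3249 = 0.04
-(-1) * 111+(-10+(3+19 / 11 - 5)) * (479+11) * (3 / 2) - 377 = -85981 / 11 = -7816.45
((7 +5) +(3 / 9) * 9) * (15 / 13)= 225 / 13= 17.31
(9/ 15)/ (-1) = -3/ 5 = -0.60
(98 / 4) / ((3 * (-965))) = -49 / 5790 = -0.01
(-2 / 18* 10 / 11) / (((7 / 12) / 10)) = -400 / 231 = -1.73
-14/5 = -2.80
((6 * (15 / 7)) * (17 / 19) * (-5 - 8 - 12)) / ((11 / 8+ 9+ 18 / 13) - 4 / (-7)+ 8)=-14.15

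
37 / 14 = 2.64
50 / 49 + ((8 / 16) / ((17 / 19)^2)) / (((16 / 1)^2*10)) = 74001689 / 72504320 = 1.02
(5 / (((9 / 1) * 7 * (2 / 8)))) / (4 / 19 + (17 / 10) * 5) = 760 / 20853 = 0.04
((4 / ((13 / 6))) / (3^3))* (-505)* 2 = -8080 / 117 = -69.06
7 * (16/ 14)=8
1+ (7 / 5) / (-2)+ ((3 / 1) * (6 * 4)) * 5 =3603 / 10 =360.30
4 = 4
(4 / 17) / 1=4 / 17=0.24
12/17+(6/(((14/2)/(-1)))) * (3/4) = 15/238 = 0.06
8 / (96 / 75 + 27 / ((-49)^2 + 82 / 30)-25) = -7211200 / 21371083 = -0.34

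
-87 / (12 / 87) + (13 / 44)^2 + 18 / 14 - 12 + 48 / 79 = -686012843 / 1070608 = -640.77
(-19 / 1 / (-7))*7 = 19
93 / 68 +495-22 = 32257 / 68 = 474.37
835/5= 167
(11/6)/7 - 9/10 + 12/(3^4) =-463/945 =-0.49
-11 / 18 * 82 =-451 / 9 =-50.11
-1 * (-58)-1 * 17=41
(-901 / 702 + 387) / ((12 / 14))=1895411 / 4212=450.00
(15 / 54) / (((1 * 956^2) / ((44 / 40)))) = 11 / 32901696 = 0.00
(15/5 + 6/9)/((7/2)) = 22/21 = 1.05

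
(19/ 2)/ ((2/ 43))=817/ 4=204.25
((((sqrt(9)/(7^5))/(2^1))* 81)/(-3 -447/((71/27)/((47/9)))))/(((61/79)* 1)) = -454329/43223570320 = -0.00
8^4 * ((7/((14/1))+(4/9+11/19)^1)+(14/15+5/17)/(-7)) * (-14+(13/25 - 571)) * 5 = -8208919666688/508725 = -16136261.57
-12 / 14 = -6 / 7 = -0.86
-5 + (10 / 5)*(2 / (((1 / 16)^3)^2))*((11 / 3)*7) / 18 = 2583691129 / 27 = 95692264.04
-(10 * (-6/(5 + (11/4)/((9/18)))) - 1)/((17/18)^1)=846/119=7.11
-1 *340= -340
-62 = -62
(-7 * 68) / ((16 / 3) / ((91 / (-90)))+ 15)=-43316 / 885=-48.94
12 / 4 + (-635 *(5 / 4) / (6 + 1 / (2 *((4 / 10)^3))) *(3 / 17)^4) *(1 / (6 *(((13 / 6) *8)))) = 1439477823 / 479911666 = 3.00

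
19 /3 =6.33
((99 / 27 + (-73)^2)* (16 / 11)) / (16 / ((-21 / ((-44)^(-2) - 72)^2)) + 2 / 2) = -5451094528 / 2774990215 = -1.96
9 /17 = 0.53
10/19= 0.53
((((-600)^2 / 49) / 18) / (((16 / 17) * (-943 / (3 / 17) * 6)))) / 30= -125 / 277242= -0.00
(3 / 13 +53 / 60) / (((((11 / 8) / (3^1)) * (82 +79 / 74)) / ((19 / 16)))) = 55537 / 1598220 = 0.03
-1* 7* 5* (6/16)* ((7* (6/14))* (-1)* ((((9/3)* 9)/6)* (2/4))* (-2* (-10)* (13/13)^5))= 14175/8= 1771.88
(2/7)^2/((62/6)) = 12/1519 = 0.01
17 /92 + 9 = 845 /92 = 9.18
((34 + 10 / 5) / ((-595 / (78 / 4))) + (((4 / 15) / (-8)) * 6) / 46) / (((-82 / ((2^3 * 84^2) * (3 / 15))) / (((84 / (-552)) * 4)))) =-914768064 / 9217825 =-99.24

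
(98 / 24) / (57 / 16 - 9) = -196 / 261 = -0.75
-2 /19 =-0.11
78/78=1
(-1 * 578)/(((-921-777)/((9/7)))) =867/1981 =0.44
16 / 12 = 1.33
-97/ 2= -48.50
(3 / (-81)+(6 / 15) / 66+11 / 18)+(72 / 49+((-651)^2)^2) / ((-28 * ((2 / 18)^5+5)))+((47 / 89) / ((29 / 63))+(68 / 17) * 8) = -1991805963313234766747677 / 1552575011830920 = -1282904818.21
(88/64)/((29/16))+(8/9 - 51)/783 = 4895/7047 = 0.69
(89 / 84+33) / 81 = 2861 / 6804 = 0.42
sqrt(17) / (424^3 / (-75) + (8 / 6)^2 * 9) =-75 * sqrt(17) / 76223824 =-0.00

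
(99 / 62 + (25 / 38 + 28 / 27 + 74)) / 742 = 614585 / 5900013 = 0.10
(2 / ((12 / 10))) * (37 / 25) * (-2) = -74 / 15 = -4.93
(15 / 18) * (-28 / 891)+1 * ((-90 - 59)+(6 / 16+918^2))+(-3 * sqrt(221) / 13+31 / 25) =450441444379 / 534600 - 3 * sqrt(221) / 13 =842573.16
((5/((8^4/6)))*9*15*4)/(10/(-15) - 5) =-0.70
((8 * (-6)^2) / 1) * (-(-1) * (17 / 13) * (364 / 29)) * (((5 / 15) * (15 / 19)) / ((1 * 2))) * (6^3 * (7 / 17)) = 30481920 / 551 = 55321.09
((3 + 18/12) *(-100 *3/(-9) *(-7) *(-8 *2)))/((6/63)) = 176400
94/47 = 2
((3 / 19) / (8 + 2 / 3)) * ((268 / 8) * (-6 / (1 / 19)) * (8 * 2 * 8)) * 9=-1041984 / 13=-80152.62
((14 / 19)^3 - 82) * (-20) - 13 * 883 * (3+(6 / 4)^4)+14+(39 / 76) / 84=-34916372059 / 384104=-90903.43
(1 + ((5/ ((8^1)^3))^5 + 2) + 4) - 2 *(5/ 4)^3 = 108851651152949/ 35184372088832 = 3.09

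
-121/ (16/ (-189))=22869/ 16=1429.31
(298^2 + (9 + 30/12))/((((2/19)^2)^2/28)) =162043346857/8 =20255418357.12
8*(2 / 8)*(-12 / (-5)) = 24 / 5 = 4.80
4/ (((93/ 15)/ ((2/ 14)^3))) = 20/ 10633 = 0.00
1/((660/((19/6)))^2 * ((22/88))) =361/3920400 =0.00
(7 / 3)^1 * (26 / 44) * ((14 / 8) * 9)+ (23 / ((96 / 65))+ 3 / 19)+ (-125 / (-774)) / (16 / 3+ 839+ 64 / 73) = 1993377216511 / 53232085984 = 37.45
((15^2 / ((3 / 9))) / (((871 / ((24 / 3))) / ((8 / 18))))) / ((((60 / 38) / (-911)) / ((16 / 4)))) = -5538880 / 871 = -6359.22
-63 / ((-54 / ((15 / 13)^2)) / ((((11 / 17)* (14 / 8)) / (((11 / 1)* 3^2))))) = 1225 / 68952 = 0.02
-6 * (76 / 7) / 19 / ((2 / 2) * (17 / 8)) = -192 / 119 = -1.61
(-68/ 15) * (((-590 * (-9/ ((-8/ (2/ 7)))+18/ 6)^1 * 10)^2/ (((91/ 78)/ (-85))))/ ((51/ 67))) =57153442485000/ 343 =166628112201.17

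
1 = 1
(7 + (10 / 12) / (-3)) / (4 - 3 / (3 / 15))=-0.61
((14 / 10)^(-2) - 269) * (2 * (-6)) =157872 / 49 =3221.88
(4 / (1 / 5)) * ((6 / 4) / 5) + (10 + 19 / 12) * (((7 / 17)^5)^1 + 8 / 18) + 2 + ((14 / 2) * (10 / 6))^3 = 81847565999 / 51114852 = 1601.25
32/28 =8/7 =1.14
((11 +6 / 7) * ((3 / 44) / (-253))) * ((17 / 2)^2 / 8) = -71961 / 2493568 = -0.03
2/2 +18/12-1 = 3/2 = 1.50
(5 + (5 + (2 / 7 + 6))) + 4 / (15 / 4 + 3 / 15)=9566 / 553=17.30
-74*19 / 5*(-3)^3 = 37962 / 5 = 7592.40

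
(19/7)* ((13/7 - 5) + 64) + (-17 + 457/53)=407226/2597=156.81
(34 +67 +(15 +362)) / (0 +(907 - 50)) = 478 / 857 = 0.56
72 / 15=24 / 5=4.80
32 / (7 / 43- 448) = -1376 / 19257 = -0.07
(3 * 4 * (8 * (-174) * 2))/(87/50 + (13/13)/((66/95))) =-27561600/2623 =-10507.66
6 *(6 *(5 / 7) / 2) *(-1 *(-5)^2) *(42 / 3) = -4500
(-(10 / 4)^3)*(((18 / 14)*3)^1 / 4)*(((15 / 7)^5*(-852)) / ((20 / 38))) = 2074403671875 / 1882384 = 1102008.77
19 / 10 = 1.90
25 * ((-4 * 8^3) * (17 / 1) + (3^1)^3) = -869725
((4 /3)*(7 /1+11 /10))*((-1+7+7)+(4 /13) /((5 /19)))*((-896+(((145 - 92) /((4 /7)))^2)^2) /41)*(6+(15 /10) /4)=4805227417060917 /2728960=1760827354.40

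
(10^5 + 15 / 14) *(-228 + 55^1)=-242202595 / 14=-17300185.36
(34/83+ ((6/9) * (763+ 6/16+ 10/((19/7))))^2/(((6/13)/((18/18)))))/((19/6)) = 14667858538007/81978768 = 178922.65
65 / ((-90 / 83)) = -1079 / 18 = -59.94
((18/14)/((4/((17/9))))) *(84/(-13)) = -51/13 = -3.92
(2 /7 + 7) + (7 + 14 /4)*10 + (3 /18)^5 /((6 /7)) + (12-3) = 39610993 /326592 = 121.29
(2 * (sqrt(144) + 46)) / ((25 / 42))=4872 / 25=194.88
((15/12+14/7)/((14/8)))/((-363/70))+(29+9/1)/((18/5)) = 11105/1089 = 10.20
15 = 15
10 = 10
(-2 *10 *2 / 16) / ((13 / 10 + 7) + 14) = -25 / 223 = -0.11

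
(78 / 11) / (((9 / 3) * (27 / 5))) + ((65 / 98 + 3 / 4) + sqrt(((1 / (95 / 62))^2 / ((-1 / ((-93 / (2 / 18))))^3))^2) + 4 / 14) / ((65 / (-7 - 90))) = -12727526511871398973 / 34148614500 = -372709894.62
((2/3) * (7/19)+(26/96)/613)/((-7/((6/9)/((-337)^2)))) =-45853/222220008024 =-0.00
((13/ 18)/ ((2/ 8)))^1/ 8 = 13/ 36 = 0.36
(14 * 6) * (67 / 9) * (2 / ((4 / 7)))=6566 / 3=2188.67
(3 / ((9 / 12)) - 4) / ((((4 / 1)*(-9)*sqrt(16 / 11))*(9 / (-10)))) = 0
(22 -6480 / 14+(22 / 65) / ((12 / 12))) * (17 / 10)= -1703706 / 2275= -748.88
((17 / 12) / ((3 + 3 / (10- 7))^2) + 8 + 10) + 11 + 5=6545 / 192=34.09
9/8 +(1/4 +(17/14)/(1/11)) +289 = 17009/56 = 303.73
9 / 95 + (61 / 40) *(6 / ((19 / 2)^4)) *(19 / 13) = 0.10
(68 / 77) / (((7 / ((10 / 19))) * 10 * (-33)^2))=68 / 11152449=0.00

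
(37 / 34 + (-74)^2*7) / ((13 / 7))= 9123275 / 442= 20640.89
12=12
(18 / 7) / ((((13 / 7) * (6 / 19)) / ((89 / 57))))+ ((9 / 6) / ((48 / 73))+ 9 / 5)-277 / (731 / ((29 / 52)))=16293579 / 1520480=10.72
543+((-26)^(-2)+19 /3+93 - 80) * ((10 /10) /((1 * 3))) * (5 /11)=36535787 /66924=545.93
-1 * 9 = -9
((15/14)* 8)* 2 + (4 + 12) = 232/7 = 33.14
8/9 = 0.89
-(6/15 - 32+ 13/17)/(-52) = -2621/4420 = -0.59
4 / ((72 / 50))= 25 / 9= 2.78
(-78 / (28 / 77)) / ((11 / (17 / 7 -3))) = 78 / 7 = 11.14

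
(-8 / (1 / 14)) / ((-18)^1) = 56 / 9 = 6.22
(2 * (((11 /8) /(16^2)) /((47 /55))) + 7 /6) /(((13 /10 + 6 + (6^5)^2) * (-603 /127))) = -0.00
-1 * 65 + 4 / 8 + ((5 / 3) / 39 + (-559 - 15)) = -149399 / 234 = -638.46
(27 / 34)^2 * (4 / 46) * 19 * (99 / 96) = 457083 / 425408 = 1.07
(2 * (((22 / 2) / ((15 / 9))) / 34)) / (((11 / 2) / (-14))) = -84 / 85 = -0.99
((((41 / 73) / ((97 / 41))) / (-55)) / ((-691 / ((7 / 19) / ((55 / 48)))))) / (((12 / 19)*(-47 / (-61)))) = 2871148 / 695658151925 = 0.00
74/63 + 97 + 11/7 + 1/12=25157/252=99.83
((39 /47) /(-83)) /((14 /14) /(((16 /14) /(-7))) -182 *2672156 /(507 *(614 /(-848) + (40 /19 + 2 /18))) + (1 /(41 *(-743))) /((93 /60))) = 1444021504536 /92843841126349380481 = 0.00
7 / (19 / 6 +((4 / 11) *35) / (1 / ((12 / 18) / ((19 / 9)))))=8778 / 9011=0.97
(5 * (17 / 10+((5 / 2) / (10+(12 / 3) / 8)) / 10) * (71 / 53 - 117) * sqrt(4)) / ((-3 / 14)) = 9304.23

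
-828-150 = -978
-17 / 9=-1.89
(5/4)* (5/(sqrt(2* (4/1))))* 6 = 75* sqrt(2)/8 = 13.26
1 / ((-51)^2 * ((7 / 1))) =1 / 18207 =0.00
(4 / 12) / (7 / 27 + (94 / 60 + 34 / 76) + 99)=855 / 259766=0.00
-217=-217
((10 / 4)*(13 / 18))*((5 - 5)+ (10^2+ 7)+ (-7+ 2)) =1105 / 6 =184.17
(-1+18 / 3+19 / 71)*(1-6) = -1870 / 71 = -26.34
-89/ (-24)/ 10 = 89/ 240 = 0.37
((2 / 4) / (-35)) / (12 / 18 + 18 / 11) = -0.01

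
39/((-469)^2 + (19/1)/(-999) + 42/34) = 662337/3735618319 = 0.00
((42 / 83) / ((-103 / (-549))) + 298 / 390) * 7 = 40390777 / 1667055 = 24.23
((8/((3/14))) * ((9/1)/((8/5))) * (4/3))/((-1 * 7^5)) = -0.02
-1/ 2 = -0.50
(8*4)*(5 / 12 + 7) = 712 / 3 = 237.33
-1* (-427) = 427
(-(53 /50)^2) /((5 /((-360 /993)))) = 16854 /206875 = 0.08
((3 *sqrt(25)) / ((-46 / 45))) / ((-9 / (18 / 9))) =75 / 23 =3.26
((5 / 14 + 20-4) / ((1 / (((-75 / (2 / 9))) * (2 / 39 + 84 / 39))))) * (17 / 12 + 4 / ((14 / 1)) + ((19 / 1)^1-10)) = -663933975 / 5096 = -130285.32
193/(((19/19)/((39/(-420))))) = -2509/140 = -17.92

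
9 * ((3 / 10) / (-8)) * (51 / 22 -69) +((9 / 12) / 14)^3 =217375677 / 9658880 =22.51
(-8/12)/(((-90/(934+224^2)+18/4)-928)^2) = -208978568/267342782403675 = -0.00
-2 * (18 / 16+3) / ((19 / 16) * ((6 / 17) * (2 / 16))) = -157.47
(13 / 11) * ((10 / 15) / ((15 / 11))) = 26 / 45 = 0.58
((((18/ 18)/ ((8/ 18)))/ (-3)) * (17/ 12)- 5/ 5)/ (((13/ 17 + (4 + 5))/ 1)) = -561/ 2656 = -0.21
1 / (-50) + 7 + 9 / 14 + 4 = 2034 / 175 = 11.62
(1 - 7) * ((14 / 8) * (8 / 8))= -21 / 2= -10.50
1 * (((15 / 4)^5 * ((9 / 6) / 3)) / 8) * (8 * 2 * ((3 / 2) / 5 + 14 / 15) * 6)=5619375 / 1024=5487.67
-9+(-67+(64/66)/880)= -137938/1815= -76.00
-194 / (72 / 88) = -2134 / 9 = -237.11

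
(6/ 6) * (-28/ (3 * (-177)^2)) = -0.00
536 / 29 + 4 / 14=3810 / 203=18.77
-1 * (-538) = 538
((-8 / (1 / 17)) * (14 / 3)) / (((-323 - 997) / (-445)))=-213.96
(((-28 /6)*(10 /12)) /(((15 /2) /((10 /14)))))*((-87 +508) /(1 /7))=-29470 /27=-1091.48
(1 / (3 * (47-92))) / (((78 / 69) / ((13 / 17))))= -23 / 4590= -0.01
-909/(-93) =303/31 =9.77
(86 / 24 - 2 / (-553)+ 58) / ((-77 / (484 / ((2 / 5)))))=-22478005 / 23226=-967.79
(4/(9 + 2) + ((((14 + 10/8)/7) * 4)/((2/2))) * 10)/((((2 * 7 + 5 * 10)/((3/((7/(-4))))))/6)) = -30321/2156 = -14.06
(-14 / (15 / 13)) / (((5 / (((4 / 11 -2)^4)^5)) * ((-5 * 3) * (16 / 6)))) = 96674124641003592822816768 / 84093749366570001150125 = 1149.60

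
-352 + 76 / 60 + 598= 3709 / 15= 247.27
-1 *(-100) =100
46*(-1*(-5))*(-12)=-2760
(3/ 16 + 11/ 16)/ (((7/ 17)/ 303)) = 5151/ 8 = 643.88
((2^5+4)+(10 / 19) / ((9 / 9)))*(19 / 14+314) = 1532005 / 133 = 11518.83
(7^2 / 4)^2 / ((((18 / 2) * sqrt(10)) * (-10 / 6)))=-2401 * sqrt(10) / 2400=-3.16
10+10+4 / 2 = 22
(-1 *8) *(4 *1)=-32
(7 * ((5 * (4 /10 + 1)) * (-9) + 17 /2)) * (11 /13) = -8393 /26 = -322.81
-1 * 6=-6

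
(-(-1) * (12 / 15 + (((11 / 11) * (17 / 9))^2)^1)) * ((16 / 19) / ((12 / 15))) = 7076 / 1539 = 4.60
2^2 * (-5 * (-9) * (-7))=-1260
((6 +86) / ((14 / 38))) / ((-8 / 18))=-3933 / 7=-561.86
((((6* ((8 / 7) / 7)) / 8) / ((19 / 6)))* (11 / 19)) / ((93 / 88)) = 11616 / 548359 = 0.02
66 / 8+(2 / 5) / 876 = 36137 / 4380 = 8.25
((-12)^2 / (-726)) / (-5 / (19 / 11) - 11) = 0.01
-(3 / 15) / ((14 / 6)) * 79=-237 / 35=-6.77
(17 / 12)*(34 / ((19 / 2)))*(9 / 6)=289 / 38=7.61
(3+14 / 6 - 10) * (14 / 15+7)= -1666 / 45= -37.02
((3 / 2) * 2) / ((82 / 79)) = 2.89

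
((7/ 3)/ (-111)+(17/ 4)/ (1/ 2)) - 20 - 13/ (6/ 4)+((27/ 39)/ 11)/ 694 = -333575674/ 16523793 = -20.19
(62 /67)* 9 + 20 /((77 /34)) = 88526 /5159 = 17.16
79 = 79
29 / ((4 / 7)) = 203 / 4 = 50.75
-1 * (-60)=60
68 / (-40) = -17 / 10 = -1.70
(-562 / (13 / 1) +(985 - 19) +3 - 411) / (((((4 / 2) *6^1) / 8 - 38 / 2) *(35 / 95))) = -36328 / 455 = -79.84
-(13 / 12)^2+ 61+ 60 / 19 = 172325 / 2736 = 62.98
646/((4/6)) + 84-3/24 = 8423/8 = 1052.88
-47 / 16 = -2.94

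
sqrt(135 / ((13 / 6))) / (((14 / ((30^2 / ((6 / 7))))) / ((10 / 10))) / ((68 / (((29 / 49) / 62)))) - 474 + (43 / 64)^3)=-4569307545600 * sqrt(130) / 3126450772337789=-0.02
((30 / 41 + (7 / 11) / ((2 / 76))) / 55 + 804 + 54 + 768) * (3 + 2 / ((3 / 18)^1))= 121032498 / 4961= 24396.79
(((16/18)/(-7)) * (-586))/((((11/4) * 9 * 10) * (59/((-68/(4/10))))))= -0.87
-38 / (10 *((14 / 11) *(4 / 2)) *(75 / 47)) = -9823 / 10500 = -0.94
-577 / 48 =-12.02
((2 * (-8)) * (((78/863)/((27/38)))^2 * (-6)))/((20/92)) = 7.15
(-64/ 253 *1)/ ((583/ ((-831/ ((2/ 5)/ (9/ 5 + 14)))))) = 2100768/ 147499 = 14.24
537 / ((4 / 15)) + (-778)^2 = 2429191 / 4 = 607297.75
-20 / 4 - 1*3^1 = -8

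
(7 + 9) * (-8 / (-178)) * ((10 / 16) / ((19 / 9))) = 0.21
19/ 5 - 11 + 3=-21/ 5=-4.20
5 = 5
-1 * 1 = -1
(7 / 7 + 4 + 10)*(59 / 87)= 295 / 29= 10.17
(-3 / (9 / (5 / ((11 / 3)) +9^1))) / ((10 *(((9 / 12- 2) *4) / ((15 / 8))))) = 57 / 440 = 0.13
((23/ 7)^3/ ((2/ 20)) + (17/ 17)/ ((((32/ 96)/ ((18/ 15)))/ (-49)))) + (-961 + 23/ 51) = -68417396/ 87465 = -782.23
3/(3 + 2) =3/5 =0.60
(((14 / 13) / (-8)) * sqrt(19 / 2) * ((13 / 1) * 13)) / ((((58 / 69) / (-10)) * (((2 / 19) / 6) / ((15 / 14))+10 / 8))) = 26842725 * sqrt(38) / 251198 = 658.72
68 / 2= 34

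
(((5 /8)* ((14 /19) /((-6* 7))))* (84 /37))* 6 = -105 /703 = -0.15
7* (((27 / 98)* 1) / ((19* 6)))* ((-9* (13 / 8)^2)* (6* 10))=-205335 / 8512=-24.12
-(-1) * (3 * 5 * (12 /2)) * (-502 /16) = -11295 /4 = -2823.75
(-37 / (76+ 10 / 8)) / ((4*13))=-37 / 4017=-0.01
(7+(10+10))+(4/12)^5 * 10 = 6571/243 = 27.04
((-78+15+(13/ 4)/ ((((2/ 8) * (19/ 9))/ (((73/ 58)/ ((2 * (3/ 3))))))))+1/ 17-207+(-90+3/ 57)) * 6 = -40017321/ 18734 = -2136.08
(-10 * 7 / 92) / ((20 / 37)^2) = -9583 / 3680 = -2.60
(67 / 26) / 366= 67 / 9516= 0.01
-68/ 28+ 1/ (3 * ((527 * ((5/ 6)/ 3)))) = -44753/ 18445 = -2.43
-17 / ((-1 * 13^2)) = 17 / 169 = 0.10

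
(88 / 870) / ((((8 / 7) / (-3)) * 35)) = -11 / 1450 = -0.01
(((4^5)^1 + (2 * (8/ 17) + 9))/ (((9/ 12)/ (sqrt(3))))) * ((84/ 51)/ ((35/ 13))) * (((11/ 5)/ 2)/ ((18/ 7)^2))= 3041038 * sqrt(3)/ 21675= 243.01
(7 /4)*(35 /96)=245 /384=0.64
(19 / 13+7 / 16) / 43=395 / 8944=0.04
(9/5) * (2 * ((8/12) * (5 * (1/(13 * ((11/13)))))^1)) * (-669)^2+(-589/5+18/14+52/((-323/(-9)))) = 60701816306/124355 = 488133.30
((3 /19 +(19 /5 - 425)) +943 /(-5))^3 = -194265499151296 /857375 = -226581716.46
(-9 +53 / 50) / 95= -397 / 4750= -0.08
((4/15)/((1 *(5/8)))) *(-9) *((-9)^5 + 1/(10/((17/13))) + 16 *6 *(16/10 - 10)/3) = 370142256/1625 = 227779.85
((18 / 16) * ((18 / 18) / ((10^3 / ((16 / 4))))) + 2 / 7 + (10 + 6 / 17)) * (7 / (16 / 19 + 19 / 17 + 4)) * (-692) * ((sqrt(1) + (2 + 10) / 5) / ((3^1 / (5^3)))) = -47181824803 / 38500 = -1225501.94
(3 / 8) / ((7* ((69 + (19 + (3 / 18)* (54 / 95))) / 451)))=128535 / 468664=0.27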